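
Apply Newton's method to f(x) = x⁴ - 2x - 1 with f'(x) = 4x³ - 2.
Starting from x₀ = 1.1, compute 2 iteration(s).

f(x) = x⁴ - 2x - 1
f'(x) = 4x³ - 2
x₀ = 1.1

Newton-Raphson formula: x_{n+1} = x_n - f(x_n)/f'(x_n)

Iteration 1:
  f(1.100000) = -1.735900
  f'(1.100000) = 3.324000
  x_1 = 1.100000 - (-1.735900)/3.324000 = 1.622232
Iteration 2:
  f(1.622232) = 2.681051
  f'(1.622232) = 15.076509
  x_2 = 1.622232 - 2.681051/15.076509 = 1.444403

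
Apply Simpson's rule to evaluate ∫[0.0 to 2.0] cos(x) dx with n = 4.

f(x) = cos(x)
a = 0.0, b = 2.0, n = 4
h = (b - a)/n = 0.500000

Simpson's rule: (h/3)[f(x₀) + 4f(x₁) + 2f(x₂) + ... + f(xₙ)]

x_0 = 0.0000, f(x_0) = 1.000000, coefficient = 1
x_1 = 0.5000, f(x_1) = 0.877583, coefficient = 4
x_2 = 1.0000, f(x_2) = 0.540302, coefficient = 2
x_3 = 1.5000, f(x_3) = 0.070737, coefficient = 4
x_4 = 2.0000, f(x_4) = -0.416147, coefficient = 1

I ≈ (0.500000/3) × 5.457737 = 0.909623
Exact value: 0.909297
Error: 0.000325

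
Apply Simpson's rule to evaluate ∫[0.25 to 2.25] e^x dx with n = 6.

f(x) = e^x
a = 0.25, b = 2.25, n = 6
h = (b - a)/n = 0.333333

Simpson's rule: (h/3)[f(x₀) + 4f(x₁) + 2f(x₂) + ... + f(xₙ)]

x_0 = 0.2500, f(x_0) = 1.284025, coefficient = 1
x_1 = 0.5833, f(x_1) = 1.792002, coefficient = 4
x_2 = 0.9167, f(x_2) = 2.500940, coefficient = 2
x_3 = 1.2500, f(x_3) = 3.490343, coefficient = 4
x_4 = 1.5833, f(x_4) = 4.871166, coefficient = 2
x_5 = 1.9167, f(x_5) = 6.798260, coefficient = 4
x_6 = 2.2500, f(x_6) = 9.487736, coefficient = 1

I ≈ (0.333333/3) × 73.838392 = 8.204266
Exact value: 8.203710
Error: 0.000555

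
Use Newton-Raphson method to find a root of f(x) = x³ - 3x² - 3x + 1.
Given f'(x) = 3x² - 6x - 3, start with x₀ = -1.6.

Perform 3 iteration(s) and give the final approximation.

f(x) = x³ - 3x² - 3x + 1
f'(x) = 3x² - 6x - 3
x₀ = -1.6

Newton-Raphson formula: x_{n+1} = x_n - f(x_n)/f'(x_n)

Iteration 1:
  f(-1.600000) = -5.976000
  f'(-1.600000) = 14.280000
  x_1 = -1.600000 - (-5.976000)/14.280000 = -1.181513
Iteration 2:
  f(-1.181513) = -1.292737
  f'(-1.181513) = 8.276992
  x_2 = -1.181513 - (-1.292737)/8.276992 = -1.025328
Iteration 3:
  f(-1.025328) = -0.155835
  f'(-1.025328) = 6.305863
  x_3 = -1.025328 - (-0.155835)/6.305863 = -1.000616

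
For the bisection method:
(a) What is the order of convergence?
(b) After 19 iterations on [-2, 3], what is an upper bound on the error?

(a) Bisection has linear (order 1) convergence; the error is halved each step.

(b) Error bound = (b-a)/2^n = (3 - (-2))/2^{19}
    = 5/2^{19}

(a) 1 (linear); (b) error ≤ 9.54e-06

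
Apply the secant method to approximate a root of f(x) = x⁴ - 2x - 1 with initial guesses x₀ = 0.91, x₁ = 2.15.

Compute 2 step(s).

f(x) = x⁴ - 2x - 1
x₀ = 0.91, x₁ = 2.15

Secant formula: x_{n+1} = x_n - f(x_n)(x_n - x_{n-1})/(f(x_n) - f(x_{n-1}))

Iteration 1:
  f(0.910000) = -2.134250
  f(2.150000) = 16.067506
  x_2 = 2.150000 - 16.067506×(2.150000 - 0.910000)/(16.067506 - (-2.134250))
       = 1.055396
Iteration 2:
  f(2.150000) = 16.067506
  f(1.055396) = -1.870105
  x_3 = 1.055396 - (-1.870105)×(1.055396 - 2.150000)/(-1.870105 - 16.067506)
       = 1.169516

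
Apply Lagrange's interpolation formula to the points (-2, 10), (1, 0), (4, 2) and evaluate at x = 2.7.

Lagrange interpolation formula:
P(x) = Σ yᵢ × Lᵢ(x)
where Lᵢ(x) = Π_{j≠i} (x - xⱼ)/(xᵢ - xⱼ)

L_0(2.7) = (2.7 - 1)/(-2 - 1) × (2.7 - 4)/(-2 - 4) = -0.122778
L_1(2.7) = (2.7 - (-2))/(1 - (-2)) × (2.7 - 4)/(1 - 4) = 0.678889
L_2(2.7) = (2.7 - (-2))/(4 - (-2)) × (2.7 - 1)/(4 - 1) = 0.443889

P(2.7) = 10×L_0(2.7) + 0×L_1(2.7) + 2×L_2(2.7)
P(2.7) = -0.340000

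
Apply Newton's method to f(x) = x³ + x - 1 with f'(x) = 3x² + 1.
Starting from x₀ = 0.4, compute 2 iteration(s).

f(x) = x³ + x - 1
f'(x) = 3x² + 1
x₀ = 0.4

Newton-Raphson formula: x_{n+1} = x_n - f(x_n)/f'(x_n)

Iteration 1:
  f(0.400000) = -0.536000
  f'(0.400000) = 1.480000
  x_1 = 0.400000 - (-0.536000)/1.480000 = 0.762162
Iteration 2:
  f(0.762162) = 0.204895
  f'(0.762162) = 2.742673
  x_2 = 0.762162 - 0.204895/2.742673 = 0.687456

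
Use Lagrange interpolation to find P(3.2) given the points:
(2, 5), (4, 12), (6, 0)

Lagrange interpolation formula:
P(x) = Σ yᵢ × Lᵢ(x)
where Lᵢ(x) = Π_{j≠i} (x - xⱼ)/(xᵢ - xⱼ)

L_0(3.2) = (3.2 - 4)/(2 - 4) × (3.2 - 6)/(2 - 6) = 0.280000
L_1(3.2) = (3.2 - 2)/(4 - 2) × (3.2 - 6)/(4 - 6) = 0.840000
L_2(3.2) = (3.2 - 2)/(6 - 2) × (3.2 - 4)/(6 - 4) = -0.120000

P(3.2) = 5×L_0(3.2) + 12×L_1(3.2) + 0×L_2(3.2)
P(3.2) = 11.480000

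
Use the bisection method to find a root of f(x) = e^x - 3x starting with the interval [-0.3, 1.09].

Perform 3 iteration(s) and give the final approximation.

f(x) = e^x - 3x
Initial interval: [-0.3, 1.09]

Iteration 1:
  c_1 = (-0.300000 + 1.090000)/2 = 0.395000
  f(c_1) = f(0.395000) = 0.299384
  f(a) × f(c) ≥ 0, new interval: [0.395000, 1.090000]
Iteration 2:
  c_2 = (0.395000 + 1.090000)/2 = 0.742500
  f(c_2) = f(0.742500) = -0.126318
  f(a) × f(c) < 0, new interval: [0.395000, 0.742500]
Iteration 3:
  c_3 = (0.395000 + 0.742500)/2 = 0.568750
  f(c_3) = f(0.568750) = 0.059808
  f(a) × f(c) ≥ 0, new interval: [0.568750, 0.742500]

After 3 iteration(s), the approximation is c_3 = 0.568750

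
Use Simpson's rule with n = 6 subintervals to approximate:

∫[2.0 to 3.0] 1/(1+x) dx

f(x) = 1/(1+x)
a = 2.0, b = 3.0, n = 6
h = (b - a)/n = 0.166667

Simpson's rule: (h/3)[f(x₀) + 4f(x₁) + 2f(x₂) + ... + f(xₙ)]

x_0 = 2.0000, f(x_0) = 0.333333, coefficient = 1
x_1 = 2.1667, f(x_1) = 0.315789, coefficient = 4
x_2 = 2.3333, f(x_2) = 0.300000, coefficient = 2
x_3 = 2.5000, f(x_3) = 0.285714, coefficient = 4
x_4 = 2.6667, f(x_4) = 0.272727, coefficient = 2
x_5 = 2.8333, f(x_5) = 0.260870, coefficient = 4
x_6 = 3.0000, f(x_6) = 0.250000, coefficient = 1

I ≈ (0.166667/3) × 5.178281 = 0.287682
Exact value: 0.287682
Error: 0.000000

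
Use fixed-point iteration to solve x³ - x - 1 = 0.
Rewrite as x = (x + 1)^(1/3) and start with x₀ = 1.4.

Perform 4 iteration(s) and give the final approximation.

Equation: x³ - x - 1 = 0
Fixed-point form: x = (x + 1)^(1/3)
x₀ = 1.4

x_1 = g(1.400000) = 1.338866
x_2 = g(1.338866) = 1.327400
x_3 = g(1.327400) = 1.325227
x_4 = g(1.325227) = 1.324815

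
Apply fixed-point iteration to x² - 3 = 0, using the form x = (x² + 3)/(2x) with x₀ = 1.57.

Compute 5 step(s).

Equation: x² - 3 = 0
Fixed-point form: x = (x² + 3)/(2x)
x₀ = 1.57

x_1 = g(1.570000) = 1.740414
x_2 = g(1.740414) = 1.732071
x_3 = g(1.732071) = 1.732051
x_4 = g(1.732051) = 1.732051
x_5 = g(1.732051) = 1.732051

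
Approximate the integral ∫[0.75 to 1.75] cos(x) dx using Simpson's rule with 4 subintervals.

f(x) = cos(x)
a = 0.75, b = 1.75, n = 4
h = (b - a)/n = 0.250000

Simpson's rule: (h/3)[f(x₀) + 4f(x₁) + 2f(x₂) + ... + f(xₙ)]

x_0 = 0.7500, f(x_0) = 0.731689, coefficient = 1
x_1 = 1.0000, f(x_1) = 0.540302, coefficient = 4
x_2 = 1.2500, f(x_2) = 0.315322, coefficient = 2
x_3 = 1.5000, f(x_3) = 0.070737, coefficient = 4
x_4 = 1.7500, f(x_4) = -0.178246, coefficient = 1

I ≈ (0.250000/3) × 3.628246 = 0.302354
Exact value: 0.302347
Error: 0.000007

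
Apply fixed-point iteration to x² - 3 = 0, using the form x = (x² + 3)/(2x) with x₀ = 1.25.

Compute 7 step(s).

Equation: x² - 3 = 0
Fixed-point form: x = (x² + 3)/(2x)
x₀ = 1.25

x_1 = g(1.250000) = 1.825000
x_2 = g(1.825000) = 1.734418
x_3 = g(1.734418) = 1.732052
x_4 = g(1.732052) = 1.732051
x_5 = g(1.732051) = 1.732051
x_6 = g(1.732051) = 1.732051
x_7 = g(1.732051) = 1.732051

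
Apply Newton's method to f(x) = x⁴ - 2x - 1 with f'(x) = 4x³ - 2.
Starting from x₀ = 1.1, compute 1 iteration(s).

f(x) = x⁴ - 2x - 1
f'(x) = 4x³ - 2
x₀ = 1.1

Newton-Raphson formula: x_{n+1} = x_n - f(x_n)/f'(x_n)

Iteration 1:
  f(1.100000) = -1.735900
  f'(1.100000) = 3.324000
  x_1 = 1.100000 - (-1.735900)/3.324000 = 1.622232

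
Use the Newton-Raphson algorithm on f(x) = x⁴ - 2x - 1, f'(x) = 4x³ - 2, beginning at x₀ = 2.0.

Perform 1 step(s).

f(x) = x⁴ - 2x - 1
f'(x) = 4x³ - 2
x₀ = 2.0

Newton-Raphson formula: x_{n+1} = x_n - f(x_n)/f'(x_n)

Iteration 1:
  f(2.000000) = 11.000000
  f'(2.000000) = 30.000000
  x_1 = 2.000000 - 11.000000/30.000000 = 1.633333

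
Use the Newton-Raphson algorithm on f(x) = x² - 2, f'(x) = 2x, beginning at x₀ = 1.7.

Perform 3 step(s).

f(x) = x² - 2
f'(x) = 2x
x₀ = 1.7

Newton-Raphson formula: x_{n+1} = x_n - f(x_n)/f'(x_n)

Iteration 1:
  f(1.700000) = 0.890000
  f'(1.700000) = 3.400000
  x_1 = 1.700000 - 0.890000/3.400000 = 1.438235
Iteration 2:
  f(1.438235) = 0.068521
  f'(1.438235) = 2.876471
  x_2 = 1.438235 - 0.068521/2.876471 = 1.414414
Iteration 3:
  f(1.414414) = 0.000567
  f'(1.414414) = 2.828828
  x_3 = 1.414414 - 0.000567/2.828828 = 1.414214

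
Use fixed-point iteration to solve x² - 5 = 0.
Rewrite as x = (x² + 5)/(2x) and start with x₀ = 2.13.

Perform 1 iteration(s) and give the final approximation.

Equation: x² - 5 = 0
Fixed-point form: x = (x² + 5)/(2x)
x₀ = 2.13

x_1 = g(2.130000) = 2.238709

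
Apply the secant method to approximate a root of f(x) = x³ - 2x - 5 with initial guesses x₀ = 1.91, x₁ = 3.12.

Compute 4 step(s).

f(x) = x³ - 2x - 5
x₀ = 1.91, x₁ = 3.12

Secant formula: x_{n+1} = x_n - f(x_n)(x_n - x_{n-1})/(f(x_n) - f(x_{n-1}))

Iteration 1:
  f(1.910000) = -1.852129
  f(3.120000) = 19.131328
  x_2 = 3.120000 - 19.131328×(3.120000 - 1.910000)/(19.131328 - (-1.852129))
       = 2.016802
Iteration 2:
  f(3.120000) = 19.131328
  f(2.016802) = -0.830281
  x_3 = 2.016802 - (-0.830281)×(2.016802 - 3.120000)/(-0.830281 - 19.131328)
       = 2.062688
Iteration 3:
  f(2.016802) = -0.830281
  f(2.062688) = -0.349291
  x_4 = 2.062688 - (-0.349291)×(2.062688 - 2.016802)/(-0.349291 - (-0.830281))
       = 2.096011
Iteration 4:
  f(2.062688) = -0.349291
  f(2.096011) = 0.016300
  x_5 = 2.096011 - 0.016300×(2.096011 - 2.062688)/(0.016300 - (-0.349291))
       = 2.094525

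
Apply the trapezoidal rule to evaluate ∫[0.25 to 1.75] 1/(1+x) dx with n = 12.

f(x) = 1/(1+x)
a = 0.25, b = 1.75, n = 12
h = (b - a)/n = 0.125000

Trapezoidal rule: (h/2)[f(x₀) + 2f(x₁) + 2f(x₂) + ... + f(xₙ)]

x_0 = 0.2500, f(x_0) = 0.800000, coefficient = 1
x_1 = 0.3750, f(x_1) = 0.727273, coefficient = 2
x_2 = 0.5000, f(x_2) = 0.666667, coefficient = 2
x_3 = 0.6250, f(x_3) = 0.615385, coefficient = 2
x_4 = 0.7500, f(x_4) = 0.571429, coefficient = 2
x_5 = 0.8750, f(x_5) = 0.533333, coefficient = 2
x_6 = 1.0000, f(x_6) = 0.500000, coefficient = 2
x_7 = 1.1250, f(x_7) = 0.470588, coefficient = 2
x_8 = 1.2500, f(x_8) = 0.444444, coefficient = 2
x_9 = 1.3750, f(x_9) = 0.421053, coefficient = 2
x_10 = 1.5000, f(x_10) = 0.400000, coefficient = 2
x_11 = 1.6250, f(x_11) = 0.380952, coefficient = 2
x_12 = 1.7500, f(x_12) = 0.363636, coefficient = 1

I ≈ (0.125000/2) × 12.625884 = 0.789118
Exact value: 0.788457
Error: 0.000660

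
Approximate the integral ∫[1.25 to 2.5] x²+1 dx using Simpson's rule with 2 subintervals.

f(x) = x²+1
a = 1.25, b = 2.5, n = 2
h = (b - a)/n = 0.625000

Simpson's rule: (h/3)[f(x₀) + 4f(x₁) + 2f(x₂) + ... + f(xₙ)]

x_0 = 1.2500, f(x_0) = 2.562500, coefficient = 1
x_1 = 1.8750, f(x_1) = 4.515625, coefficient = 4
x_2 = 2.5000, f(x_2) = 7.250000, coefficient = 1

I ≈ (0.625000/3) × 27.875000 = 5.807292
Exact value: 5.807292
Error: 0.000000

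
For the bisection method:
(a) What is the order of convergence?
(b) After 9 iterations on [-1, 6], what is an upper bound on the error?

(a) Bisection has linear (order 1) convergence; the error is halved each step.

(b) Error bound = (b-a)/2^n = (6 - (-1))/2^{9}
    = 7/2^{9}

(a) 1 (linear); (b) error ≤ 1.37e-02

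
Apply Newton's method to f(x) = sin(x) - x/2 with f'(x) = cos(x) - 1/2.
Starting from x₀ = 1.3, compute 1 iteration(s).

f(x) = sin(x) - x/2
f'(x) = cos(x) - 1/2
x₀ = 1.3

Newton-Raphson formula: x_{n+1} = x_n - f(x_n)/f'(x_n)

Iteration 1:
  f(1.300000) = 0.313558
  f'(1.300000) = -0.232501
  x_1 = 1.300000 - 0.313558/(-0.232501) = 2.648631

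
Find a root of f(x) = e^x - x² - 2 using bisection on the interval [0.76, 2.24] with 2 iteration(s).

f(x) = e^x - x² - 2
Initial interval: [0.76, 2.24]

Iteration 1:
  c_1 = (0.760000 + 2.240000)/2 = 1.500000
  f(c_1) = f(1.500000) = 0.231689
  f(a) × f(c) < 0, new interval: [0.760000, 1.500000]
Iteration 2:
  c_2 = (0.760000 + 1.500000)/2 = 1.130000
  f(c_2) = f(1.130000) = -0.181243
  f(a) × f(c) ≥ 0, new interval: [1.130000, 1.500000]

After 2 iteration(s), the approximation is c_2 = 1.130000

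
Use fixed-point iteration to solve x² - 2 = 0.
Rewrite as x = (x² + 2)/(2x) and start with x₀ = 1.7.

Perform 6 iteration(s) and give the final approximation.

Equation: x² - 2 = 0
Fixed-point form: x = (x² + 2)/(2x)
x₀ = 1.7

x_1 = g(1.700000) = 1.438235
x_2 = g(1.438235) = 1.414414
x_3 = g(1.414414) = 1.414214
x_4 = g(1.414214) = 1.414214
x_5 = g(1.414214) = 1.414214
x_6 = g(1.414214) = 1.414214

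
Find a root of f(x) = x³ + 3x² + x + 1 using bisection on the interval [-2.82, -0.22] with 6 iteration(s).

f(x) = x³ + 3x² + x + 1
Initial interval: [-2.82, -0.22]

Iteration 1:
  c_1 = (-2.820000 + (-0.220000))/2 = -1.520000
  f(c_1) = f(-1.520000) = 2.899392
  f(a) × f(c) < 0, new interval: [-2.820000, -1.520000]
Iteration 2:
  c_2 = (-2.820000 + (-1.520000))/2 = -2.170000
  f(c_2) = f(-2.170000) = 2.738387
  f(a) × f(c) < 0, new interval: [-2.820000, -2.170000]
Iteration 3:
  c_3 = (-2.820000 + (-2.170000))/2 = -2.495000
  f(c_3) = f(-2.495000) = 1.648638
  f(a) × f(c) < 0, new interval: [-2.820000, -2.495000]
Iteration 4:
  c_4 = (-2.820000 + (-2.495000))/2 = -2.657500
  f(c_4) = f(-2.657500) = 0.761340
  f(a) × f(c) < 0, new interval: [-2.820000, -2.657500]
Iteration 5:
  c_5 = (-2.820000 + (-2.657500))/2 = -2.738750
  f(c_5) = f(-2.738750) = 0.220821
  f(a) × f(c) < 0, new interval: [-2.820000, -2.738750]
Iteration 6:
  c_6 = (-2.820000 + (-2.738750))/2 = -2.779375
  f(c_6) = f(-2.779375) = -0.075063
  f(a) × f(c) ≥ 0, new interval: [-2.779375, -2.738750]

After 6 iteration(s), the approximation is c_6 = -2.779375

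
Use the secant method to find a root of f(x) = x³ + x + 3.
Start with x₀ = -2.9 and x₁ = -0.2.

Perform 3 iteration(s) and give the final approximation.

f(x) = x³ + x + 3
x₀ = -2.9, x₁ = -0.2

Secant formula: x_{n+1} = x_n - f(x_n)(x_n - x_{n-1})/(f(x_n) - f(x_{n-1}))

Iteration 1:
  f(-2.900000) = -24.289000
  f(-0.200000) = 2.792000
  x_2 = -0.200000 - 2.792000×(-0.200000 - (-2.900000))/(2.792000 - (-24.289000))
       = -0.478365
Iteration 2:
  f(-0.200000) = 2.792000
  f(-0.478365) = 2.412169
  x_3 = -0.478365 - 2.412169×(-0.478365 - (-0.200000))/(2.412169 - 2.792000)
       = -2.246162
Iteration 3:
  f(-0.478365) = 2.412169
  f(-2.246162) = -10.578594
  x_4 = -2.246162 - (-10.578594)×(-2.246162 - (-0.478365))/(-10.578594 - 2.412169)
       = -0.806615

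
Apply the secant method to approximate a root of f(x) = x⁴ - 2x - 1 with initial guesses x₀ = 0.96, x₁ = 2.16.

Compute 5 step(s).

f(x) = x⁴ - 2x - 1
x₀ = 0.96, x₁ = 2.16

Secant formula: x_{n+1} = x_n - f(x_n)(x_n - x_{n-1})/(f(x_n) - f(x_{n-1}))

Iteration 1:
  f(0.960000) = -2.070653
  f(2.160000) = 16.447823
  x_2 = 2.160000 - 16.447823×(2.160000 - 0.960000)/(16.447823 - (-2.070653))
       = 1.094179
Iteration 2:
  f(2.160000) = 16.447823
  f(1.094179) = -1.755005
  x_3 = 1.094179 - (-1.755005)×(1.094179 - 2.160000)/(-1.755005 - 16.447823)
       = 1.196939
Iteration 3:
  f(1.094179) = -1.755005
  f(1.196939) = -1.341357
  x_4 = 1.196939 - (-1.341357)×(1.196939 - 1.094179)/(-1.341357 - (-1.755005))
       = 1.530163
Iteration 4:
  f(1.196939) = -1.341357
  f(1.530163) = 1.421824
  x_5 = 1.530163 - 1.421824×(1.530163 - 1.196939)/(1.421824 - (-1.341357))
       = 1.358699
Iteration 5:
  f(1.530163) = 1.421824
  f(1.358699) = -0.309450
  x_6 = 1.358699 - (-0.309450)×(1.358699 - 1.530163)/(-0.309450 - 1.421824)
       = 1.389347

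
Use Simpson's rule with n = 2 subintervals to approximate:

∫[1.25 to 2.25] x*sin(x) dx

f(x) = x*sin(x)
a = 1.25, b = 2.25, n = 2
h = (b - a)/n = 0.500000

Simpson's rule: (h/3)[f(x₀) + 4f(x₁) + 2f(x₂) + ... + f(xₙ)]

x_0 = 1.2500, f(x_0) = 1.186231, coefficient = 1
x_1 = 1.7500, f(x_1) = 1.721975, coefficient = 4
x_2 = 2.2500, f(x_2) = 1.750665, coefficient = 1

I ≈ (0.500000/3) × 9.824797 = 1.637466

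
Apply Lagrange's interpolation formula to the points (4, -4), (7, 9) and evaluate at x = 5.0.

Lagrange interpolation formula:
P(x) = Σ yᵢ × Lᵢ(x)
where Lᵢ(x) = Π_{j≠i} (x - xⱼ)/(xᵢ - xⱼ)

L_0(5.0) = (5.0 - 7)/(4 - 7) = 0.666667
L_1(5.0) = (5.0 - 4)/(7 - 4) = 0.333333

P(5.0) = (-4)×L_0(5.0) + 9×L_1(5.0)
P(5.0) = 0.333333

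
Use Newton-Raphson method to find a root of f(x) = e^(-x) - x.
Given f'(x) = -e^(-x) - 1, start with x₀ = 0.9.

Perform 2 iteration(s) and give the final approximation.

f(x) = e^(-x) - x
f'(x) = -e^(-x) - 1
x₀ = 0.9

Newton-Raphson formula: x_{n+1} = x_n - f(x_n)/f'(x_n)

Iteration 1:
  f(0.900000) = -0.493430
  f'(0.900000) = -1.406570
  x_1 = 0.900000 - (-0.493430)/(-1.406570) = 0.549196
Iteration 2:
  f(0.549196) = 0.028218
  f'(0.549196) = -1.577414
  x_2 = 0.549196 - 0.028218/(-1.577414) = 0.567085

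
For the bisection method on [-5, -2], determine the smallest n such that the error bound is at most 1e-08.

We need (b-a)/2^n ≤ 1e-08
(-2 - (-5))/2^n ≤ 1e-08
3/2^n ≤ 1e-08
2^n ≥ 300000000
n ≥ log₂(300000000) = 28.16
n ≥ 29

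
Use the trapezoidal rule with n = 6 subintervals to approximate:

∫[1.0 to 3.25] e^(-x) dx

f(x) = e^(-x)
a = 1.0, b = 3.25, n = 6
h = (b - a)/n = 0.375000

Trapezoidal rule: (h/2)[f(x₀) + 2f(x₁) + 2f(x₂) + ... + f(xₙ)]

x_0 = 1.0000, f(x_0) = 0.367879, coefficient = 1
x_1 = 1.3750, f(x_1) = 0.252840, coefficient = 2
x_2 = 1.7500, f(x_2) = 0.173774, coefficient = 2
x_3 = 2.1250, f(x_3) = 0.119433, coefficient = 2
x_4 = 2.5000, f(x_4) = 0.082085, coefficient = 2
x_5 = 2.8750, f(x_5) = 0.056416, coefficient = 2
x_6 = 3.2500, f(x_6) = 0.038774, coefficient = 1

I ≈ (0.375000/2) × 1.775749 = 0.332953
Exact value: 0.329105
Error: 0.003848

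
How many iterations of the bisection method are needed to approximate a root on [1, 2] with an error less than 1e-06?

We need (b-a)/2^n ≤ 1e-06
(2 - 1)/2^n ≤ 1e-06
1/2^n ≤ 1e-06
2^n ≥ 1000000
n ≥ log₂(1000000) = 19.93
n ≥ 20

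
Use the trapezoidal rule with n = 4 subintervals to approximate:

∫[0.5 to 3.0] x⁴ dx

f(x) = x⁴
a = 0.5, b = 3.0, n = 4
h = (b - a)/n = 0.625000

Trapezoidal rule: (h/2)[f(x₀) + 2f(x₁) + 2f(x₂) + ... + f(xₙ)]

x_0 = 0.5000, f(x_0) = 0.062500, coefficient = 1
x_1 = 1.1250, f(x_1) = 1.601807, coefficient = 2
x_2 = 1.7500, f(x_2) = 9.378906, coefficient = 2
x_3 = 2.3750, f(x_3) = 31.816650, coefficient = 2
x_4 = 3.0000, f(x_4) = 81.000000, coefficient = 1

I ≈ (0.625000/2) × 166.657227 = 52.080383
Exact value: 48.593750
Error: 3.486633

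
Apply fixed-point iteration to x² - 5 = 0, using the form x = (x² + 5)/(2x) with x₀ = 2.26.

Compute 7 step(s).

Equation: x² - 5 = 0
Fixed-point form: x = (x² + 5)/(2x)
x₀ = 2.26

x_1 = g(2.260000) = 2.236195
x_2 = g(2.236195) = 2.236068
x_3 = g(2.236068) = 2.236068
x_4 = g(2.236068) = 2.236068
x_5 = g(2.236068) = 2.236068
x_6 = g(2.236068) = 2.236068
x_7 = g(2.236068) = 2.236068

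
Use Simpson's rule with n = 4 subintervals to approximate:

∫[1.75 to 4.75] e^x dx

f(x) = e^x
a = 1.75, b = 4.75, n = 4
h = (b - a)/n = 0.750000

Simpson's rule: (h/3)[f(x₀) + 4f(x₁) + 2f(x₂) + ... + f(xₙ)]

x_0 = 1.7500, f(x_0) = 5.754603, coefficient = 1
x_1 = 2.5000, f(x_1) = 12.182494, coefficient = 4
x_2 = 3.2500, f(x_2) = 25.790340, coefficient = 2
x_3 = 4.0000, f(x_3) = 54.598150, coefficient = 4
x_4 = 4.7500, f(x_4) = 115.584285, coefficient = 1

I ≈ (0.750000/3) × 440.042143 = 110.010536
Exact value: 109.829682
Error: 0.180854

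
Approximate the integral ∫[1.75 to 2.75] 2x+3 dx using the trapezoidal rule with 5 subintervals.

f(x) = 2x+3
a = 1.75, b = 2.75, n = 5
h = (b - a)/n = 0.200000

Trapezoidal rule: (h/2)[f(x₀) + 2f(x₁) + 2f(x₂) + ... + f(xₙ)]

x_0 = 1.7500, f(x_0) = 6.500000, coefficient = 1
x_1 = 1.9500, f(x_1) = 6.900000, coefficient = 2
x_2 = 2.1500, f(x_2) = 7.300000, coefficient = 2
x_3 = 2.3500, f(x_3) = 7.700000, coefficient = 2
x_4 = 2.5500, f(x_4) = 8.100000, coefficient = 2
x_5 = 2.7500, f(x_5) = 8.500000, coefficient = 1

I ≈ (0.200000/2) × 75.000000 = 7.500000
Exact value: 7.500000
Error: 0.000000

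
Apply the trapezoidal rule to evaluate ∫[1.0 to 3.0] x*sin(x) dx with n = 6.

f(x) = x*sin(x)
a = 1.0, b = 3.0, n = 6
h = (b - a)/n = 0.333333

Trapezoidal rule: (h/2)[f(x₀) + 2f(x₁) + 2f(x₂) + ... + f(xₙ)]

x_0 = 1.0000, f(x_0) = 0.841471, coefficient = 1
x_1 = 1.3333, f(x_1) = 1.295917, coefficient = 2
x_2 = 1.6667, f(x_2) = 1.659013, coefficient = 2
x_3 = 2.0000, f(x_3) = 1.818595, coefficient = 2
x_4 = 2.3333, f(x_4) = 1.687200, coefficient = 2
x_5 = 2.6667, f(x_5) = 1.219394, coefficient = 2
x_6 = 3.0000, f(x_6) = 0.423360, coefficient = 1

I ≈ (0.333333/2) × 16.625070 = 2.770845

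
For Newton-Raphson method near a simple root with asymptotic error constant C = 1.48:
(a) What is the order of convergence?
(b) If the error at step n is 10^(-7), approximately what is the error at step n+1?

(a) Newton-Raphson has quadratic (order 2) convergence near simple roots.
    This means |e_{n+1}| ≈ C|e_n|².

(b) With |e_n| = 10^(-7) and C = 1.48:
    |e_{n+1}| ≈ 1.48 × (10^(-7))² = 1.48 × 10^(-14)

(a) 2 (quadratic); (b) |e_{n+1}| ≈ 1.480e-14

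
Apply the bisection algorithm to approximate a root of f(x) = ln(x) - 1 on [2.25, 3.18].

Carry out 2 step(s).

f(x) = ln(x) - 1
Initial interval: [2.25, 3.18]

Iteration 1:
  c_1 = (2.250000 + 3.180000)/2 = 2.715000
  f(c_1) = f(2.715000) = -0.001208
  f(a) × f(c) ≥ 0, new interval: [2.715000, 3.180000]
Iteration 2:
  c_2 = (2.715000 + 3.180000)/2 = 2.947500
  f(c_2) = f(2.947500) = 0.080957
  f(a) × f(c) < 0, new interval: [2.715000, 2.947500]

After 2 iteration(s), the approximation is c_2 = 2.947500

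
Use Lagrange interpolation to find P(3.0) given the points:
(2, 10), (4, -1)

Lagrange interpolation formula:
P(x) = Σ yᵢ × Lᵢ(x)
where Lᵢ(x) = Π_{j≠i} (x - xⱼ)/(xᵢ - xⱼ)

L_0(3.0) = (3.0 - 4)/(2 - 4) = 0.500000
L_1(3.0) = (3.0 - 2)/(4 - 2) = 0.500000

P(3.0) = 10×L_0(3.0) + (-1)×L_1(3.0)
P(3.0) = 4.500000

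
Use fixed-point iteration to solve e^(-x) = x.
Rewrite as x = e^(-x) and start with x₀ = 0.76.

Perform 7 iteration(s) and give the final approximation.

Equation: e^(-x) = x
Fixed-point form: x = e^(-x)
x₀ = 0.76

x_1 = g(0.760000) = 0.467666
x_2 = g(0.467666) = 0.626462
x_3 = g(0.626462) = 0.534479
x_4 = g(0.534479) = 0.585974
x_5 = g(0.585974) = 0.556563
x_6 = g(0.556563) = 0.573176
x_7 = g(0.573176) = 0.563732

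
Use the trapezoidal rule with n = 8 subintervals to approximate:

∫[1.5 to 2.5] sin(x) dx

f(x) = sin(x)
a = 1.5, b = 2.5, n = 8
h = (b - a)/n = 0.125000

Trapezoidal rule: (h/2)[f(x₀) + 2f(x₁) + 2f(x₂) + ... + f(xₙ)]

x_0 = 1.5000, f(x_0) = 0.997495, coefficient = 1
x_1 = 1.6250, f(x_1) = 0.998531, coefficient = 2
x_2 = 1.7500, f(x_2) = 0.983986, coefficient = 2
x_3 = 1.8750, f(x_3) = 0.954086, coefficient = 2
x_4 = 2.0000, f(x_4) = 0.909297, coefficient = 2
x_5 = 2.1250, f(x_5) = 0.850320, coefficient = 2
x_6 = 2.2500, f(x_6) = 0.778073, coefficient = 2
x_7 = 2.3750, f(x_7) = 0.693685, coefficient = 2
x_8 = 2.5000, f(x_8) = 0.598472, coefficient = 1

I ≈ (0.125000/2) × 13.931924 = 0.870745
Exact value: 0.871881
Error: 0.001136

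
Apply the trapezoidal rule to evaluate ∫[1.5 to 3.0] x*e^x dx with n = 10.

f(x) = x*e^x
a = 1.5, b = 3.0, n = 10
h = (b - a)/n = 0.150000

Trapezoidal rule: (h/2)[f(x₀) + 2f(x₁) + 2f(x₂) + ... + f(xₙ)]

x_0 = 1.5000, f(x_0) = 6.722534, coefficient = 1
x_1 = 1.6500, f(x_1) = 8.591517, coefficient = 2
x_2 = 1.8000, f(x_2) = 10.889365, coefficient = 2
x_3 = 1.9500, f(x_3) = 13.705941, coefficient = 2
x_4 = 2.1000, f(x_4) = 17.148957, coefficient = 2
x_5 = 2.2500, f(x_5) = 21.347406, coefficient = 2
x_6 = 2.4000, f(x_6) = 26.455623, coefficient = 2
x_7 = 2.5500, f(x_7) = 32.658115, coefficient = 2
x_8 = 2.7000, f(x_8) = 40.175276, coefficient = 2
x_9 = 2.8500, f(x_9) = 49.270178, coefficient = 2
x_10 = 3.0000, f(x_10) = 60.256611, coefficient = 1

I ≈ (0.150000/2) × 507.463899 = 38.059792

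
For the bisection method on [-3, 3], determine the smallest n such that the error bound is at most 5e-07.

We need (b-a)/2^n ≤ 5e-07
(3 - (-3))/2^n ≤ 5e-07
6/2^n ≤ 5e-07
2^n ≥ 12000000
n ≥ log₂(12000000) = 23.52
n ≥ 24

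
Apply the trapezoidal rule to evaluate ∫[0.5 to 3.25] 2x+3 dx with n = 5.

f(x) = 2x+3
a = 0.5, b = 3.25, n = 5
h = (b - a)/n = 0.550000

Trapezoidal rule: (h/2)[f(x₀) + 2f(x₁) + 2f(x₂) + ... + f(xₙ)]

x_0 = 0.5000, f(x_0) = 4.000000, coefficient = 1
x_1 = 1.0500, f(x_1) = 5.100000, coefficient = 2
x_2 = 1.6000, f(x_2) = 6.200000, coefficient = 2
x_3 = 2.1500, f(x_3) = 7.300000, coefficient = 2
x_4 = 2.7000, f(x_4) = 8.400000, coefficient = 2
x_5 = 3.2500, f(x_5) = 9.500000, coefficient = 1

I ≈ (0.550000/2) × 67.500000 = 18.562500
Exact value: 18.562500
Error: 0.000000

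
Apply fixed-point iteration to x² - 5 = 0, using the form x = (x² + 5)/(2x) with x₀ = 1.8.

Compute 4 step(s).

Equation: x² - 5 = 0
Fixed-point form: x = (x² + 5)/(2x)
x₀ = 1.8

x_1 = g(1.800000) = 2.288889
x_2 = g(2.288889) = 2.236677
x_3 = g(2.236677) = 2.236068
x_4 = g(2.236068) = 2.236068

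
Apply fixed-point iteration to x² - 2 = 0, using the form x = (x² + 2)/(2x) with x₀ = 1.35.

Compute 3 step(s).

Equation: x² - 2 = 0
Fixed-point form: x = (x² + 2)/(2x)
x₀ = 1.35

x_1 = g(1.350000) = 1.415741
x_2 = g(1.415741) = 1.414214
x_3 = g(1.414214) = 1.414214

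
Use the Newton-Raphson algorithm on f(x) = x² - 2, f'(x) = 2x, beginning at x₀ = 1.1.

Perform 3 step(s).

f(x) = x² - 2
f'(x) = 2x
x₀ = 1.1

Newton-Raphson formula: x_{n+1} = x_n - f(x_n)/f'(x_n)

Iteration 1:
  f(1.100000) = -0.790000
  f'(1.100000) = 2.200000
  x_1 = 1.100000 - (-0.790000)/2.200000 = 1.459091
Iteration 2:
  f(1.459091) = 0.128946
  f'(1.459091) = 2.918182
  x_2 = 1.459091 - 0.128946/2.918182 = 1.414904
Iteration 3:
  f(1.414904) = 0.001953
  f'(1.414904) = 2.829807
  x_3 = 1.414904 - 0.001953/2.829807 = 1.414214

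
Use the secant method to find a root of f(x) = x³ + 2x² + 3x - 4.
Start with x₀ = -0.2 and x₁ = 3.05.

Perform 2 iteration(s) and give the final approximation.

f(x) = x³ + 2x² + 3x - 4
x₀ = -0.2, x₁ = 3.05

Secant formula: x_{n+1} = x_n - f(x_n)(x_n - x_{n-1})/(f(x_n) - f(x_{n-1}))

Iteration 1:
  f(-0.200000) = -4.528000
  f(3.050000) = 52.127625
  x_2 = 3.050000 - 52.127625×(3.050000 - (-0.200000))/(52.127625 - (-4.528000))
       = 0.059745
Iteration 2:
  f(3.050000) = 52.127625
  f(0.059745) = -3.813414
  x_3 = 0.059745 - (-3.813414)×(0.059745 - 3.050000)/(-3.813414 - 52.127625)
       = 0.263586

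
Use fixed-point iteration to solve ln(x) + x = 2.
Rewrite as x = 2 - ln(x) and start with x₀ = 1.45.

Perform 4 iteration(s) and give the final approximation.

Equation: ln(x) + x = 2
Fixed-point form: x = 2 - ln(x)
x₀ = 1.45

x_1 = g(1.450000) = 1.628436
x_2 = g(1.628436) = 1.512380
x_3 = g(1.512380) = 1.586316
x_4 = g(1.586316) = 1.538586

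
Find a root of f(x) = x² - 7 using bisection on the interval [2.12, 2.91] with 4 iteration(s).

f(x) = x² - 7
Initial interval: [2.12, 2.91]

Iteration 1:
  c_1 = (2.120000 + 2.910000)/2 = 2.515000
  f(c_1) = f(2.515000) = -0.674775
  f(a) × f(c) ≥ 0, new interval: [2.515000, 2.910000]
Iteration 2:
  c_2 = (2.515000 + 2.910000)/2 = 2.712500
  f(c_2) = f(2.712500) = 0.357656
  f(a) × f(c) < 0, new interval: [2.515000, 2.712500]
Iteration 3:
  c_3 = (2.515000 + 2.712500)/2 = 2.613750
  f(c_3) = f(2.613750) = -0.168311
  f(a) × f(c) ≥ 0, new interval: [2.613750, 2.712500]
Iteration 4:
  c_4 = (2.613750 + 2.712500)/2 = 2.663125
  f(c_4) = f(2.663125) = 0.092235
  f(a) × f(c) < 0, new interval: [2.613750, 2.663125]

After 4 iteration(s), the approximation is c_4 = 2.663125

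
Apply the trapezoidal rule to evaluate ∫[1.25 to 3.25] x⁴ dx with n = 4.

f(x) = x⁴
a = 1.25, b = 3.25, n = 4
h = (b - a)/n = 0.500000

Trapezoidal rule: (h/2)[f(x₀) + 2f(x₁) + 2f(x₂) + ... + f(xₙ)]

x_0 = 1.2500, f(x_0) = 2.441406, coefficient = 1
x_1 = 1.7500, f(x_1) = 9.378906, coefficient = 2
x_2 = 2.2500, f(x_2) = 25.628906, coefficient = 2
x_3 = 2.7500, f(x_3) = 57.191406, coefficient = 2
x_4 = 3.2500, f(x_4) = 111.566406, coefficient = 1

I ≈ (0.500000/2) × 298.406250 = 74.601562
Exact value: 71.907813
Error: 2.693750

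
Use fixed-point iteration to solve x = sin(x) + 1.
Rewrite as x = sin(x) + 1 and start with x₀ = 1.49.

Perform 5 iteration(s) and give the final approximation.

Equation: x = sin(x) + 1
Fixed-point form: x = sin(x) + 1
x₀ = 1.49

x_1 = g(1.490000) = 1.996738
x_2 = g(1.996738) = 1.910650
x_3 = g(1.910650) = 1.942803
x_4 = g(1.942803) = 1.931600
x_5 = g(1.931600) = 1.935614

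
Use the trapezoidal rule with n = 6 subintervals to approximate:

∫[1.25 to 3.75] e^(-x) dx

f(x) = e^(-x)
a = 1.25, b = 3.75, n = 6
h = (b - a)/n = 0.416667

Trapezoidal rule: (h/2)[f(x₀) + 2f(x₁) + 2f(x₂) + ... + f(xₙ)]

x_0 = 1.2500, f(x_0) = 0.286505, coefficient = 1
x_1 = 1.6667, f(x_1) = 0.188876, coefficient = 2
x_2 = 2.0833, f(x_2) = 0.124514, coefficient = 2
x_3 = 2.5000, f(x_3) = 0.082085, coefficient = 2
x_4 = 2.9167, f(x_4) = 0.054114, coefficient = 2
x_5 = 3.3333, f(x_5) = 0.035674, coefficient = 2
x_6 = 3.7500, f(x_6) = 0.023518, coefficient = 1

I ≈ (0.416667/2) × 1.280548 = 0.266781
Exact value: 0.262987
Error: 0.003794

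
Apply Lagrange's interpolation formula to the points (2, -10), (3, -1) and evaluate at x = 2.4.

Lagrange interpolation formula:
P(x) = Σ yᵢ × Lᵢ(x)
where Lᵢ(x) = Π_{j≠i} (x - xⱼ)/(xᵢ - xⱼ)

L_0(2.4) = (2.4 - 3)/(2 - 3) = 0.600000
L_1(2.4) = (2.4 - 2)/(3 - 2) = 0.400000

P(2.4) = (-10)×L_0(2.4) + (-1)×L_1(2.4)
P(2.4) = -6.400000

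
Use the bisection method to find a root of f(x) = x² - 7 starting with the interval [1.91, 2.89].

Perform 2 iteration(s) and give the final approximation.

f(x) = x² - 7
Initial interval: [1.91, 2.89]

Iteration 1:
  c_1 = (1.910000 + 2.890000)/2 = 2.400000
  f(c_1) = f(2.400000) = -1.240000
  f(a) × f(c) ≥ 0, new interval: [2.400000, 2.890000]
Iteration 2:
  c_2 = (2.400000 + 2.890000)/2 = 2.645000
  f(c_2) = f(2.645000) = -0.003975
  f(a) × f(c) ≥ 0, new interval: [2.645000, 2.890000]

After 2 iteration(s), the approximation is c_2 = 2.645000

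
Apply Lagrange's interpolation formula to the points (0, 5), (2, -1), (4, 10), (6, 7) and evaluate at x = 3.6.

Lagrange interpolation formula:
P(x) = Σ yᵢ × Lᵢ(x)
where Lᵢ(x) = Π_{j≠i} (x - xⱼ)/(xᵢ - xⱼ)

L_0(3.6) = (3.6 - 2)/(0 - 2) × (3.6 - 4)/(0 - 4) × (3.6 - 6)/(0 - 6) = -0.032000
L_1(3.6) = (3.6 - 0)/(2 - 0) × (3.6 - 4)/(2 - 4) × (3.6 - 6)/(2 - 6) = 0.216000
L_2(3.6) = (3.6 - 0)/(4 - 0) × (3.6 - 2)/(4 - 2) × (3.6 - 6)/(4 - 6) = 0.864000
L_3(3.6) = (3.6 - 0)/(6 - 0) × (3.6 - 2)/(6 - 2) × (3.6 - 4)/(6 - 4) = -0.048000

P(3.6) = 5×L_0(3.6) + (-1)×L_1(3.6) + 10×L_2(3.6) + 7×L_3(3.6)
P(3.6) = 7.928000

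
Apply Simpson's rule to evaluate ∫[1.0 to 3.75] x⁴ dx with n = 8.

f(x) = x⁴
a = 1.0, b = 3.75, n = 8
h = (b - a)/n = 0.343750

Simpson's rule: (h/3)[f(x₀) + 4f(x₁) + 2f(x₂) + ... + f(xₙ)]

x_0 = 1.0000, f(x_0) = 1.000000, coefficient = 1
x_1 = 1.3438, f(x_1) = 3.260423, coefficient = 4
x_2 = 1.6875, f(x_2) = 8.109146, coefficient = 2
x_3 = 2.0312, f(x_3) = 17.023683, coefficient = 4
x_4 = 2.3750, f(x_4) = 31.816650, coefficient = 2
x_5 = 2.7188, f(x_5) = 54.635774, coefficient = 4
x_6 = 3.0625, f(x_6) = 87.963882, coefficient = 2
x_7 = 3.4062, f(x_7) = 134.618913, coefficient = 4
x_8 = 3.7500, f(x_8) = 197.753906, coefficient = 1

I ≈ (0.343750/3) × 1292.688431 = 148.120549
Exact value: 148.115430
Error: 0.005120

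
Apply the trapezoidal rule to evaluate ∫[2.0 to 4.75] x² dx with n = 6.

f(x) = x²
a = 2.0, b = 4.75, n = 6
h = (b - a)/n = 0.458333

Trapezoidal rule: (h/2)[f(x₀) + 2f(x₁) + 2f(x₂) + ... + f(xₙ)]

x_0 = 2.0000, f(x_0) = 4.000000, coefficient = 1
x_1 = 2.4583, f(x_1) = 6.043403, coefficient = 2
x_2 = 2.9167, f(x_2) = 8.506944, coefficient = 2
x_3 = 3.3750, f(x_3) = 11.390625, coefficient = 2
x_4 = 3.8333, f(x_4) = 14.694444, coefficient = 2
x_5 = 4.2917, f(x_5) = 18.418403, coefficient = 2
x_6 = 4.7500, f(x_6) = 22.562500, coefficient = 1

I ≈ (0.458333/2) × 144.670139 = 33.153573
Exact value: 33.057292
Error: 0.096282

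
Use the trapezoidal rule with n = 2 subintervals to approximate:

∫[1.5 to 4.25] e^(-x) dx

f(x) = e^(-x)
a = 1.5, b = 4.25, n = 2
h = (b - a)/n = 1.375000

Trapezoidal rule: (h/2)[f(x₀) + 2f(x₁) + 2f(x₂) + ... + f(xₙ)]

x_0 = 1.5000, f(x_0) = 0.223130, coefficient = 1
x_1 = 2.8750, f(x_1) = 0.056416, coefficient = 2
x_2 = 4.2500, f(x_2) = 0.014264, coefficient = 1

I ≈ (1.375000/2) × 0.350227 = 0.240781
Exact value: 0.208866
Error: 0.031915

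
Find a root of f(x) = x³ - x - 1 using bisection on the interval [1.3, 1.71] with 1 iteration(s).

f(x) = x³ - x - 1
Initial interval: [1.3, 1.71]

Iteration 1:
  c_1 = (1.300000 + 1.710000)/2 = 1.505000
  f(c_1) = f(1.505000) = 0.903863
  f(a) × f(c) < 0, new interval: [1.300000, 1.505000]

After 1 iteration(s), the approximation is c_1 = 1.505000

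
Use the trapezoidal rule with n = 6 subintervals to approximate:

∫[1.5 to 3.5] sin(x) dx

f(x) = sin(x)
a = 1.5, b = 3.5, n = 6
h = (b - a)/n = 0.333333

Trapezoidal rule: (h/2)[f(x₀) + 2f(x₁) + 2f(x₂) + ... + f(xₙ)]

x_0 = 1.5000, f(x_0) = 0.997495, coefficient = 1
x_1 = 1.8333, f(x_1) = 0.965735, coefficient = 2
x_2 = 2.1667, f(x_2) = 0.827660, coefficient = 2
x_3 = 2.5000, f(x_3) = 0.598472, coefficient = 2
x_4 = 2.8333, f(x_4) = 0.303400, coefficient = 2
x_5 = 3.1667, f(x_5) = -0.025071, coefficient = 2
x_6 = 3.5000, f(x_6) = -0.350783, coefficient = 1

I ≈ (0.333333/2) × 5.987104 = 0.997851
Exact value: 1.007194
Error: 0.009343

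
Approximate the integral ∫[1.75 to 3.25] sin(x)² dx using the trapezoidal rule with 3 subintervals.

f(x) = sin(x)²
a = 1.75, b = 3.25, n = 3
h = (b - a)/n = 0.500000

Trapezoidal rule: (h/2)[f(x₀) + 2f(x₁) + 2f(x₂) + ... + f(xₙ)]

x_0 = 1.7500, f(x_0) = 0.968228, coefficient = 1
x_1 = 2.2500, f(x_1) = 0.605398, coefficient = 2
x_2 = 2.7500, f(x_2) = 0.145665, coefficient = 2
x_3 = 3.2500, f(x_3) = 0.011706, coefficient = 1

I ≈ (0.500000/2) × 2.482061 = 0.620515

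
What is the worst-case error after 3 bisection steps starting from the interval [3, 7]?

Bisection error bound: |error| ≤ (b-a)/2^n
|error| ≤ (7 - 3)/2^3 = 4/2^3
|error| ≤ 0.5000000000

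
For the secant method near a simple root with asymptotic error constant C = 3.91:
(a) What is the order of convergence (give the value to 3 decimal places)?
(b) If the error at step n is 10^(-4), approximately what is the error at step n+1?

(a) Secant method has superlinear convergence with order φ = (1+√5)/2 ≈ 1.618.
    This means |e_{n+1}| ≈ C|e_n|^1.618.

(b) With |e_n| = 10^(-4) and C = 3.91:
    |e_{n+1}| ≈ 3.91 × (10^(-4))^1.618 = 3.91 × 10^(-6.47)

(a) ≈ 1.618 (golden ratio); (b) |e_{n+1}| ≈ 1.318e-06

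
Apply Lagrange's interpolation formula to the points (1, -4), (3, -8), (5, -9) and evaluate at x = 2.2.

Lagrange interpolation formula:
P(x) = Σ yᵢ × Lᵢ(x)
where Lᵢ(x) = Π_{j≠i} (x - xⱼ)/(xᵢ - xⱼ)

L_0(2.2) = (2.2 - 3)/(1 - 3) × (2.2 - 5)/(1 - 5) = 0.280000
L_1(2.2) = (2.2 - 1)/(3 - 1) × (2.2 - 5)/(3 - 5) = 0.840000
L_2(2.2) = (2.2 - 1)/(5 - 1) × (2.2 - 3)/(5 - 3) = -0.120000

P(2.2) = (-4)×L_0(2.2) + (-8)×L_1(2.2) + (-9)×L_2(2.2)
P(2.2) = -6.760000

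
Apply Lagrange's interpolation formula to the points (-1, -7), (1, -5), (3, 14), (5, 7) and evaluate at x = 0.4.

Lagrange interpolation formula:
P(x) = Σ yᵢ × Lᵢ(x)
where Lᵢ(x) = Π_{j≠i} (x - xⱼ)/(xᵢ - xⱼ)

L_0(0.4) = (0.4 - 1)/(-1 - 1) × (0.4 - 3)/(-1 - 3) × (0.4 - 5)/(-1 - 5) = 0.149500
L_1(0.4) = (0.4 - (-1))/(1 - (-1)) × (0.4 - 3)/(1 - 3) × (0.4 - 5)/(1 - 5) = 1.046500
L_2(0.4) = (0.4 - (-1))/(3 - (-1)) × (0.4 - 1)/(3 - 1) × (0.4 - 5)/(3 - 5) = -0.241500
L_3(0.4) = (0.4 - (-1))/(5 - (-1)) × (0.4 - 1)/(5 - 1) × (0.4 - 3)/(5 - 3) = 0.045500

P(0.4) = (-7)×L_0(0.4) + (-5)×L_1(0.4) + 14×L_2(0.4) + 7×L_3(0.4)
P(0.4) = -9.341500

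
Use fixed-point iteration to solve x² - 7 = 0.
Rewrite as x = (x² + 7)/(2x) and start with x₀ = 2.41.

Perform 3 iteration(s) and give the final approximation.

Equation: x² - 7 = 0
Fixed-point form: x = (x² + 7)/(2x)
x₀ = 2.41

x_1 = g(2.410000) = 2.657282
x_2 = g(2.657282) = 2.645776
x_3 = g(2.645776) = 2.645751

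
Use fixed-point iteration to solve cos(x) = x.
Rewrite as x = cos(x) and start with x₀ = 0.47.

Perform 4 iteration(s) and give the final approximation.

Equation: cos(x) = x
Fixed-point form: x = cos(x)
x₀ = 0.47

x_1 = g(0.470000) = 0.891568
x_2 = g(0.891568) = 0.628193
x_3 = g(0.628193) = 0.809091
x_4 = g(0.809091) = 0.690157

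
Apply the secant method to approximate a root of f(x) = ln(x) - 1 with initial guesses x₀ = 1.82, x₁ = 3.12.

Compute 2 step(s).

f(x) = ln(x) - 1
x₀ = 1.82, x₁ = 3.12

Secant formula: x_{n+1} = x_n - f(x_n)(x_n - x_{n-1})/(f(x_n) - f(x_{n-1}))

Iteration 1:
  f(1.820000) = -0.401163
  f(3.120000) = 0.137833
  x_2 = 3.120000 - 0.137833×(3.120000 - 1.820000)/(0.137833 - (-0.401163))
       = 2.787562
Iteration 2:
  f(3.120000) = 0.137833
  f(2.787562) = 0.025167
  x_3 = 2.787562 - 0.025167×(2.787562 - 3.120000)/(0.025167 - 0.137833)
       = 2.713302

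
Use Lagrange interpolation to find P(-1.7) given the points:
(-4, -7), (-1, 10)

Lagrange interpolation formula:
P(x) = Σ yᵢ × Lᵢ(x)
where Lᵢ(x) = Π_{j≠i} (x - xⱼ)/(xᵢ - xⱼ)

L_0(-1.7) = (-1.7 - (-1))/(-4 - (-1)) = 0.233333
L_1(-1.7) = (-1.7 - (-4))/(-1 - (-4)) = 0.766667

P(-1.7) = (-7)×L_0(-1.7) + 10×L_1(-1.7)
P(-1.7) = 6.033333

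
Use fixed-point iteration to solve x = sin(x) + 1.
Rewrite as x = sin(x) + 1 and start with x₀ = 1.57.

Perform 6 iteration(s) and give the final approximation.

Equation: x = sin(x) + 1
Fixed-point form: x = sin(x) + 1
x₀ = 1.57

x_1 = g(1.570000) = 2.000000
x_2 = g(2.000000) = 1.909298
x_3 = g(1.909298) = 1.943253
x_4 = g(1.943253) = 1.931436
x_5 = g(1.931436) = 1.935671
x_6 = g(1.935671) = 1.934168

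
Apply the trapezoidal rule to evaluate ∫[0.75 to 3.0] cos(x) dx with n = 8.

f(x) = cos(x)
a = 0.75, b = 3.0, n = 8
h = (b - a)/n = 0.281250

Trapezoidal rule: (h/2)[f(x₀) + 2f(x₁) + 2f(x₂) + ... + f(xₙ)]

x_0 = 0.7500, f(x_0) = 0.731689, coefficient = 1
x_1 = 1.0312, f(x_1) = 0.513747, coefficient = 2
x_2 = 1.3125, f(x_2) = 0.255434, coefficient = 2
x_3 = 1.5938, f(x_3) = -0.022952, coefficient = 2
x_4 = 1.8750, f(x_4) = -0.299534, coefficient = 2
x_5 = 2.1562, f(x_5) = -0.552578, coefficient = 2
x_6 = 2.4375, f(x_6) = -0.762199, coefficient = 2
x_7 = 2.7188, f(x_7) = -0.911926, coefficient = 2
x_8 = 3.0000, f(x_8) = -0.989992, coefficient = 1

I ≈ (0.281250/2) × -3.818319 = -0.536951
Exact value: -0.540519
Error: 0.003568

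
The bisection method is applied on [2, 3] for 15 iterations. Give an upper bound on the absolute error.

Bisection error bound: |error| ≤ (b-a)/2^n
|error| ≤ (3 - 2)/2^15 = 1/2^15
|error| ≤ 0.0000305176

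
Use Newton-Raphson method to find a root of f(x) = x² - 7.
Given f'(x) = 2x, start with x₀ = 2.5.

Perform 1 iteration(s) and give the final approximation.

f(x) = x² - 7
f'(x) = 2x
x₀ = 2.5

Newton-Raphson formula: x_{n+1} = x_n - f(x_n)/f'(x_n)

Iteration 1:
  f(2.500000) = -0.750000
  f'(2.500000) = 5.000000
  x_1 = 2.500000 - (-0.750000)/5.000000 = 2.650000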